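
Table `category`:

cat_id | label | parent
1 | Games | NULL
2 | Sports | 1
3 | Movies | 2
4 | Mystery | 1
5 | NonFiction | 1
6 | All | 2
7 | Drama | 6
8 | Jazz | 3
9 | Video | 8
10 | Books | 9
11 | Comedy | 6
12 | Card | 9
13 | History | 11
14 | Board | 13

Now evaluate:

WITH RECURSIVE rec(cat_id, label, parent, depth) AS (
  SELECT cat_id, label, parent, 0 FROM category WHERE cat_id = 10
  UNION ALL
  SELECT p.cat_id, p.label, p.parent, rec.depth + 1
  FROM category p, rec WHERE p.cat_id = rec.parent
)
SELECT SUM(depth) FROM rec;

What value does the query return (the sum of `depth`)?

15

Base: cat_id=10 (Books), parent=9, depth 0.
Iteration 1: join on cat_id=9 -> Video (id 9, parent=8, depth 1).
Iteration 2: join on cat_id=8 -> Jazz (id 8, parent=3, depth 2).
Iteration 3: join on cat_id=3 -> Movies (id 3, parent=2, depth 3).
Iteration 4: join on cat_id=2 -> Sports (id 2, parent=1, depth 4).
Iteration 5: join on cat_id=1 -> Games (id 1, parent=NULL, depth 5).
Iteration 6: parent is NULL; no match; recursion stops.
SUM(depth) = 0 + 1 + 2 + 3 + 4 + 5 = 15.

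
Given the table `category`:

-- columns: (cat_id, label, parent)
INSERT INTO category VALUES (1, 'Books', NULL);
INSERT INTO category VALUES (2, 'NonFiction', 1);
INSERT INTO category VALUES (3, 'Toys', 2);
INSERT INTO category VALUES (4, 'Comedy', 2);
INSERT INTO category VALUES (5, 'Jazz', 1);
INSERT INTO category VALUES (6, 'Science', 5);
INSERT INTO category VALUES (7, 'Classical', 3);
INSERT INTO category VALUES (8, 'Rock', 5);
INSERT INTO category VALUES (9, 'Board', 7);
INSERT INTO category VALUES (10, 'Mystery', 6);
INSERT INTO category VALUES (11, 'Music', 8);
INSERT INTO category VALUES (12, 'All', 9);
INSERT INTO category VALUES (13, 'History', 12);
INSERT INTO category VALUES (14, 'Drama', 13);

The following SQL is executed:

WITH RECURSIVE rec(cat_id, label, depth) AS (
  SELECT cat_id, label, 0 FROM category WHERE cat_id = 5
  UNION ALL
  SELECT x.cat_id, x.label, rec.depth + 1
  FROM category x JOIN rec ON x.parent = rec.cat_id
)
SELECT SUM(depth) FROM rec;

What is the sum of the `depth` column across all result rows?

Base: cat_id=5 (Jazz) at depth 0.
Iteration 1: rows with parent in {5} -> Science (id 6, depth 1), Rock (id 8, depth 1).
Iteration 2: rows with parent in {6,8} -> Mystery (id 10, depth 2), Music (id 11, depth 2).
Iteration 3: no rows with parent in {10,11}; recursion stops.
SUM(depth) = 0 + 1 + 1 + 2 + 2 = 6.

6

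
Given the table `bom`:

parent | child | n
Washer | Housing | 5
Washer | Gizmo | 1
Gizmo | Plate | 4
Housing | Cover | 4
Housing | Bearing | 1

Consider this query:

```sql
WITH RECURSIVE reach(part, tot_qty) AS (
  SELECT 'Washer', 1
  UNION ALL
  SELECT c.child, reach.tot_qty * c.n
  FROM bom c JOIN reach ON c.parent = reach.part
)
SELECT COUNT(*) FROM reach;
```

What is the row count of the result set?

Base: (Washer, tot_qty=1).
Iteration 1: components of {Washer} -> Gizmo = 1*1 = 1, Housing = 1*5 = 5.
Iteration 2: components of {Gizmo,Housing} -> Bearing = 5*1 = 5, Cover = 5*4 = 20, Plate = 1*4 = 4.
Iteration 3: no further components; recursion stops.
Total rows emitted: 6.

6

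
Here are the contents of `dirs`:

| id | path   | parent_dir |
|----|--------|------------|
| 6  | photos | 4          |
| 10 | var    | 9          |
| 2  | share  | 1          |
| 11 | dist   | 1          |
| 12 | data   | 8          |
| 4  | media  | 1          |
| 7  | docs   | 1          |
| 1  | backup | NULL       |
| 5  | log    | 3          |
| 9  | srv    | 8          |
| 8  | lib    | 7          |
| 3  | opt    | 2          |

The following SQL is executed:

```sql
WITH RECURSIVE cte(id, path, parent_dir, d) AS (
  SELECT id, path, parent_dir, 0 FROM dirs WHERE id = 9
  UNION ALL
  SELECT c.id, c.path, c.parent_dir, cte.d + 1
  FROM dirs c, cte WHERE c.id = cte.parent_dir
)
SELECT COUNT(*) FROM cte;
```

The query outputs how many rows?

Base: id=9 (srv), parent_dir=8, d 0.
Iteration 1: join on id=8 -> lib (id 8, parent_dir=7, d 1).
Iteration 2: join on id=7 -> docs (id 7, parent_dir=1, d 2).
Iteration 3: join on id=1 -> backup (id 1, parent_dir=NULL, d 3).
Iteration 4: parent_dir is NULL; no match; recursion stops.
Total rows emitted: 4.

4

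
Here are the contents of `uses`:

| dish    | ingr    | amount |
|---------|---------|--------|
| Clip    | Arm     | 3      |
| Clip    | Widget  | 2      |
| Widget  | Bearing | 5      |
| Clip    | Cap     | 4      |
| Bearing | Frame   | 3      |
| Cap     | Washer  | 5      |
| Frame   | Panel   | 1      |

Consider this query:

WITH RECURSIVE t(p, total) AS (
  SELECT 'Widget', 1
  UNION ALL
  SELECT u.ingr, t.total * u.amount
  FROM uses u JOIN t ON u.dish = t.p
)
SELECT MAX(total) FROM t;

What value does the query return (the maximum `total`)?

15

Base: (Widget, total=1).
Iteration 1: components of {Widget} -> Bearing = 1*5 = 5.
Iteration 2: components of {Bearing} -> Frame = 5*3 = 15.
Iteration 3: components of {Frame} -> Panel = 15*1 = 15.
Iteration 4: no further components; recursion stops.
total values: 1, 5, 15, 15; the maximum is 15.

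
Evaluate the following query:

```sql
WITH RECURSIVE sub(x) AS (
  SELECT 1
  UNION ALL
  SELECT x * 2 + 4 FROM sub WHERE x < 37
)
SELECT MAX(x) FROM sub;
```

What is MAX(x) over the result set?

76

Base: x=1.
Iteration 1: 1 < 37 holds -> x = 1 * 2 + 4 = 6.
Iteration 2: 6 < 37 holds -> x = 6 * 2 + 4 = 16.
Iteration 3: 16 < 37 holds -> x = 16 * 2 + 4 = 36.
Iteration 4: 36 < 37 holds -> x = 36 * 2 + 4 = 76.
Iteration 5: 76 < 37 fails; recursion stops.
x values: 1, 6, 16, 36, 76; the maximum is 76.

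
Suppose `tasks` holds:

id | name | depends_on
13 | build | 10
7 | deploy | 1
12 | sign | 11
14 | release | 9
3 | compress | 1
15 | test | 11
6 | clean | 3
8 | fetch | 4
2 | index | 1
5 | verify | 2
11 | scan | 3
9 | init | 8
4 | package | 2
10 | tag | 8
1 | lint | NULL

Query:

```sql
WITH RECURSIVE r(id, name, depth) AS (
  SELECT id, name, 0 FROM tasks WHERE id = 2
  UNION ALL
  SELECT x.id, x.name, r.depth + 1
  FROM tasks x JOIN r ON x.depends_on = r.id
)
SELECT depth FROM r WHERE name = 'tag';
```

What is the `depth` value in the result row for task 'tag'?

3

Base: id=2 (index) at depth 0.
Iteration 1: rows with depends_on in {2} -> package (id 4, depth 1), verify (id 5, depth 1).
Iteration 2: rows with depends_on in {4,5} -> fetch (id 8, depth 2).
Iteration 3: rows with depends_on in {8} -> init (id 9, depth 3), tag (id 10, depth 3).
Iteration 4: rows with depends_on in {9,10} -> build (id 13, depth 4), release (id 14, depth 4).
Iteration 5: no rows with depends_on in {13,14}; recursion stops.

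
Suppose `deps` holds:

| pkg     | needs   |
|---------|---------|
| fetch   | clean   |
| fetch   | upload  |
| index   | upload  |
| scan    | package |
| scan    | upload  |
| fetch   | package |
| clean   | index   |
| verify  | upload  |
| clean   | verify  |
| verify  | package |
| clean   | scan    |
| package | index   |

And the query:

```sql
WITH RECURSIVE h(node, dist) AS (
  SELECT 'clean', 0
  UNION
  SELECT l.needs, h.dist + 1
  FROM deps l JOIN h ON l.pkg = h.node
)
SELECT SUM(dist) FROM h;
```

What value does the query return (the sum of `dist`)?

14

Base: (clean, dist=0).
Iteration 1: edges from {clean} -> (index, dist=1), (scan, dist=1), (verify, dist=1).
Iteration 2: edges from {index,scan,verify} -> (package, dist=2), (upload, dist=2). [UNION drops 3 duplicate row(s)]
Iteration 3: edges from {package,upload} -> (index, dist=3).
Iteration 4: edges from {index} -> (upload, dist=4).
Iteration 5: no outgoing edges from {upload}; recursion stops.
SUM(dist) = 0 + 1 + 1 + 1 + 2 + 2 + 3 + 4 = 14.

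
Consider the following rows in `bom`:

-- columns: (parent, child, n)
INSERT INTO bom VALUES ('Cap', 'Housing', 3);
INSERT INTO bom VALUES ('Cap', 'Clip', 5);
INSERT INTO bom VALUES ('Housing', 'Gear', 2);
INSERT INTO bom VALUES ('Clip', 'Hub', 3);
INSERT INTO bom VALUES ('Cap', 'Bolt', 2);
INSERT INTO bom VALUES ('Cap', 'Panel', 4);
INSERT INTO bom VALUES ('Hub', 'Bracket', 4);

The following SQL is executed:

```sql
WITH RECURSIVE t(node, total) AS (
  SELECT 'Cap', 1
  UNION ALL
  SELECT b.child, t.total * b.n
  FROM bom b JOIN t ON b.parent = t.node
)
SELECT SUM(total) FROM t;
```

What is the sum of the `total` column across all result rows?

96

Base: (Cap, total=1).
Iteration 1: components of {Cap} -> Bolt = 1*2 = 2, Clip = 1*5 = 5, Housing = 1*3 = 3, Panel = 1*4 = 4.
Iteration 2: components of {Bolt,Clip,Housing,Panel} -> Gear = 3*2 = 6, Hub = 5*3 = 15.
Iteration 3: components of {Gear,Hub} -> Bracket = 15*4 = 60.
Iteration 4: no further components; recursion stops.
SUM(total) = 1 + 3 + 5 + 2 + 4 + 6 + 15 + 60 = 96.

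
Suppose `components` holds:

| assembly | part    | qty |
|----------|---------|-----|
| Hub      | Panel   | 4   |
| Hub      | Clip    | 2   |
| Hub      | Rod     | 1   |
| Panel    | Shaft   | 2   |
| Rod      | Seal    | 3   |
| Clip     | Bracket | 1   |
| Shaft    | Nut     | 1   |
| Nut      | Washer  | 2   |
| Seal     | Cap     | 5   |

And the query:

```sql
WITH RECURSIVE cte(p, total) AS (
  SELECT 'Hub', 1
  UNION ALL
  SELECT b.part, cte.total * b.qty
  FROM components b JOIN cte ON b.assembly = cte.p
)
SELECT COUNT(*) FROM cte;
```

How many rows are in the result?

Base: (Hub, total=1).
Iteration 1: components of {Hub} -> Clip = 1*2 = 2, Panel = 1*4 = 4, Rod = 1*1 = 1.
Iteration 2: components of {Clip,Panel,Rod} -> Bracket = 2*1 = 2, Seal = 1*3 = 3, Shaft = 4*2 = 8.
Iteration 3: components of {Bracket,Seal,Shaft} -> Cap = 3*5 = 15, Nut = 8*1 = 8.
Iteration 4: components of {Cap,Nut} -> Washer = 8*2 = 16.
Iteration 5: no further components; recursion stops.
Total rows emitted: 10.

10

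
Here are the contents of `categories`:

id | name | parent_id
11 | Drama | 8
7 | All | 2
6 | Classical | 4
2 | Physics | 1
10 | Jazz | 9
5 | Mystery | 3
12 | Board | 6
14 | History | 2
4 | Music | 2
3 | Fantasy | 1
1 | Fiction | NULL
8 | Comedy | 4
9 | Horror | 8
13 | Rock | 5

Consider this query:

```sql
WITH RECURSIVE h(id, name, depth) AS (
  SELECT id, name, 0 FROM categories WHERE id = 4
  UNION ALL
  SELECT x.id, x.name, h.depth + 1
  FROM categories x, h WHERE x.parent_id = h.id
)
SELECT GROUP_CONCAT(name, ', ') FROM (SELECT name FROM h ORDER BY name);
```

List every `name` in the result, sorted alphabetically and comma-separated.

Base: id=4 (Music) at depth 0.
Iteration 1: rows with parent_id in {4} -> Classical (id 6, depth 1), Comedy (id 8, depth 1).
Iteration 2: rows with parent_id in {6,8} -> Horror (id 9, depth 2), Drama (id 11, depth 2), Board (id 12, depth 2).
Iteration 3: rows with parent_id in {9,11,12} -> Jazz (id 10, depth 3).
Iteration 4: no rows with parent_id in {10}; recursion stops.

Board, Classical, Comedy, Drama, Horror, Jazz, Music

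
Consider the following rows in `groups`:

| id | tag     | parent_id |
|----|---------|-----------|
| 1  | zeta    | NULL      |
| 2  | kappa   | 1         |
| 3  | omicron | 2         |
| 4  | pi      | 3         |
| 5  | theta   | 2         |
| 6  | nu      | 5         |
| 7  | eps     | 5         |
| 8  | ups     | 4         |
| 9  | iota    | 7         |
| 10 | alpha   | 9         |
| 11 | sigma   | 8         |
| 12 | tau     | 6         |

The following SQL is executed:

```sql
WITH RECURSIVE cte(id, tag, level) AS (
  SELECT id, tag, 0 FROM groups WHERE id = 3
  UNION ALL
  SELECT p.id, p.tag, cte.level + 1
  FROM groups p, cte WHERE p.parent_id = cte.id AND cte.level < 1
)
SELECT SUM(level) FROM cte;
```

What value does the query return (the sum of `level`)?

1

Base: id=3 (omicron) at level 0.
Iteration 1: rows with parent_id in {3} -> pi (id 4, level 1).
Iteration 2: level < 1 fails for all current rows; recursion stops.
SUM(level) = 0 + 1 = 1.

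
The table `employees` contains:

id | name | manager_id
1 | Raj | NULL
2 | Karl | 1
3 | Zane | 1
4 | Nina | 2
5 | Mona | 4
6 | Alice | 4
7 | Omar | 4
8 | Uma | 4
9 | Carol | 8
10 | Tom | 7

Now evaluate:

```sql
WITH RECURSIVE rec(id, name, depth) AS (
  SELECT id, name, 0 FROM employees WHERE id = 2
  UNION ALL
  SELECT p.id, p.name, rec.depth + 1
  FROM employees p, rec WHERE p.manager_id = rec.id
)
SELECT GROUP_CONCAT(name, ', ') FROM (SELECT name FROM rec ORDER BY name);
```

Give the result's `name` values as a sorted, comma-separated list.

Base: id=2 (Karl) at depth 0.
Iteration 1: rows with manager_id in {2} -> Nina (id 4, depth 1).
Iteration 2: rows with manager_id in {4} -> Mona (id 5, depth 2), Alice (id 6, depth 2), Omar (id 7, depth 2), Uma (id 8, depth 2).
Iteration 3: rows with manager_id in {5,6,7,8} -> Carol (id 9, depth 3), Tom (id 10, depth 3).
Iteration 4: no rows with manager_id in {9,10}; recursion stops.

Alice, Carol, Karl, Mona, Nina, Omar, Tom, Uma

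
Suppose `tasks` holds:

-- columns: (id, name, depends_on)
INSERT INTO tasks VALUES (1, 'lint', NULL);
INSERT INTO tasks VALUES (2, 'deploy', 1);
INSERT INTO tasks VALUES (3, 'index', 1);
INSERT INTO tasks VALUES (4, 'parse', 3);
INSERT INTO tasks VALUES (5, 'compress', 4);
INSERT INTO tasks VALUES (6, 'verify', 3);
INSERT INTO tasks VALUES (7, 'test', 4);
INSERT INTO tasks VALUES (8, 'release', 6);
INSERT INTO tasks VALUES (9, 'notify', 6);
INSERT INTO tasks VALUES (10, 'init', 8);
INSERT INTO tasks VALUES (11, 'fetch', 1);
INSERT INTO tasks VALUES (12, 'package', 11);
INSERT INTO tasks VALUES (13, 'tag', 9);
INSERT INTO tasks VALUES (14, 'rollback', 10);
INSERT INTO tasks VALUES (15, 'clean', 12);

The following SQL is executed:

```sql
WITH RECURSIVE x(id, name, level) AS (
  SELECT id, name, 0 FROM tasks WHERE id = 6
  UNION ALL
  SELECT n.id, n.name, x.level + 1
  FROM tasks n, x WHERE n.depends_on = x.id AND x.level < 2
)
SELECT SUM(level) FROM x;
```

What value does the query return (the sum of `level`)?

6

Base: id=6 (verify) at level 0.
Iteration 1: rows with depends_on in {6} -> release (id 8, level 1), notify (id 9, level 1).
Iteration 2: rows with depends_on in {8,9} -> init (id 10, level 2), tag (id 13, level 2).
Iteration 3: level < 2 fails for all current rows; recursion stops.
SUM(level) = 0 + 1 + 1 + 2 + 2 = 6.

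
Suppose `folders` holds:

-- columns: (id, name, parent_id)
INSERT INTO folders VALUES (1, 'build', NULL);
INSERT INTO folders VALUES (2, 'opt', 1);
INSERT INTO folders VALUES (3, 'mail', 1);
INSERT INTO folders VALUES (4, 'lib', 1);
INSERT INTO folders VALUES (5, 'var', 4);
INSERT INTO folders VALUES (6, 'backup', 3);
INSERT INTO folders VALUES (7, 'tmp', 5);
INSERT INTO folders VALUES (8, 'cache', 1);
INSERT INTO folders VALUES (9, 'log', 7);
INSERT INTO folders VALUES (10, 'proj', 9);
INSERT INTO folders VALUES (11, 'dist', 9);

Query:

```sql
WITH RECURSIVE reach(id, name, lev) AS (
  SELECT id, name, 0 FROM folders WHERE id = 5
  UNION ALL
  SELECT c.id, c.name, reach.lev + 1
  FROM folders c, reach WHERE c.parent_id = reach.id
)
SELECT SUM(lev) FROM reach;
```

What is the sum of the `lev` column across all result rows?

9

Base: id=5 (var) at lev 0.
Iteration 1: rows with parent_id in {5} -> tmp (id 7, lev 1).
Iteration 2: rows with parent_id in {7} -> log (id 9, lev 2).
Iteration 3: rows with parent_id in {9} -> proj (id 10, lev 3), dist (id 11, lev 3).
Iteration 4: no rows with parent_id in {10,11}; recursion stops.
SUM(lev) = 0 + 1 + 2 + 3 + 3 = 9.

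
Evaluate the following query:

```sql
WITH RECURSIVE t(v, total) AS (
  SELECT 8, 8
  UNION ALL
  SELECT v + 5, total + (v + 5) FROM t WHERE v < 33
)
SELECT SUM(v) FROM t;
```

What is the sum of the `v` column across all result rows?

Base: v=8, total=8.
Iteration 1: 8 < 33 holds -> v = 8 + 5 = 13, total = 8 + 13 = 21.
Iteration 2: 13 < 33 holds -> v = 13 + 5 = 18, total = 21 + 18 = 39.
Iteration 3: 18 < 33 holds -> v = 18 + 5 = 23, total = 39 + 23 = 62.
Iteration 4: 23 < 33 holds -> v = 23 + 5 = 28, total = 62 + 28 = 90.
Iteration 5: 28 < 33 holds -> v = 28 + 5 = 33, total = 90 + 33 = 123.
Iteration 6: 33 < 33 fails; recursion stops.
SUM(v) = 8 + 13 + 18 + 23 + 28 + 33 = 123.

123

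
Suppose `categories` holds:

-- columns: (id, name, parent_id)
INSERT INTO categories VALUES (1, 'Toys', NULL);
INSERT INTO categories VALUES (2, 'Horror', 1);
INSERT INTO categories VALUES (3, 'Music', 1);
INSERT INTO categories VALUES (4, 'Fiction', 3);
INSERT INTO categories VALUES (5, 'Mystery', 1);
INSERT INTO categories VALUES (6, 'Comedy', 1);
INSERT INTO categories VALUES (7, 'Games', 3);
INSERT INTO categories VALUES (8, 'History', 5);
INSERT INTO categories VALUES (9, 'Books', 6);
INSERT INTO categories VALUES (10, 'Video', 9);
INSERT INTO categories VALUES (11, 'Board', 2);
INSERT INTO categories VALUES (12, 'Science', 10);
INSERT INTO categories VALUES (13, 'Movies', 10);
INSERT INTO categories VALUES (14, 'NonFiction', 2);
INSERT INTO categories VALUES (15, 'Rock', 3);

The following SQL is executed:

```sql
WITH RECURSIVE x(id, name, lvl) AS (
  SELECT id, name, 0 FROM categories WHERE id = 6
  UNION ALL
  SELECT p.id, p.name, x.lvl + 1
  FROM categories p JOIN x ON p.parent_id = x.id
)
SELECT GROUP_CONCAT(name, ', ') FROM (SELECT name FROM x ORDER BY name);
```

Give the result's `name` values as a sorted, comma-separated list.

Base: id=6 (Comedy) at lvl 0.
Iteration 1: rows with parent_id in {6} -> Books (id 9, lvl 1).
Iteration 2: rows with parent_id in {9} -> Video (id 10, lvl 2).
Iteration 3: rows with parent_id in {10} -> Science (id 12, lvl 3), Movies (id 13, lvl 3).
Iteration 4: no rows with parent_id in {12,13}; recursion stops.

Books, Comedy, Movies, Science, Video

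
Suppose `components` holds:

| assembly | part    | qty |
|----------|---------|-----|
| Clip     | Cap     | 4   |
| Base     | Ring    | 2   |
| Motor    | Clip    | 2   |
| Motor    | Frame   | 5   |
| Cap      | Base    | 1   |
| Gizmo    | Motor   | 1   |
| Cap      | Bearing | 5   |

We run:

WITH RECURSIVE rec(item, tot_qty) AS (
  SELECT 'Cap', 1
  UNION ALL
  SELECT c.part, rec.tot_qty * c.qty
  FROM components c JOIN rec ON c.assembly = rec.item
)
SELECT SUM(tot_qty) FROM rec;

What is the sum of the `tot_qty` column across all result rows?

9

Base: (Cap, tot_qty=1).
Iteration 1: components of {Cap} -> Base = 1*1 = 1, Bearing = 1*5 = 5.
Iteration 2: components of {Base,Bearing} -> Ring = 1*2 = 2.
Iteration 3: no further components; recursion stops.
SUM(tot_qty) = 1 + 1 + 5 + 2 = 9.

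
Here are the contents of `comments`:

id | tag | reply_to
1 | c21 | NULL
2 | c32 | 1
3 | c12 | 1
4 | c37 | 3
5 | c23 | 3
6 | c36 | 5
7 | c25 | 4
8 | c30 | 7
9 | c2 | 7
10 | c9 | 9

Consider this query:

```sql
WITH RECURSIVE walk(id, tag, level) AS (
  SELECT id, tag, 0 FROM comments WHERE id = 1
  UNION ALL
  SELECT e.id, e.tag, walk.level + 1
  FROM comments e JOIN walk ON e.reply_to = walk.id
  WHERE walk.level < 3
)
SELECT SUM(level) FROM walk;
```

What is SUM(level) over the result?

12

Base: id=1 (c21) at level 0.
Iteration 1: rows with reply_to in {1} -> c32 (id 2, level 1), c12 (id 3, level 1).
Iteration 2: rows with reply_to in {2,3} -> c37 (id 4, level 2), c23 (id 5, level 2).
Iteration 3: rows with reply_to in {4,5} -> c36 (id 6, level 3), c25 (id 7, level 3).
Iteration 4: level < 3 fails for all current rows; recursion stops.
SUM(level) = 0 + 1 + 1 + 2 + 2 + 3 + 3 = 12.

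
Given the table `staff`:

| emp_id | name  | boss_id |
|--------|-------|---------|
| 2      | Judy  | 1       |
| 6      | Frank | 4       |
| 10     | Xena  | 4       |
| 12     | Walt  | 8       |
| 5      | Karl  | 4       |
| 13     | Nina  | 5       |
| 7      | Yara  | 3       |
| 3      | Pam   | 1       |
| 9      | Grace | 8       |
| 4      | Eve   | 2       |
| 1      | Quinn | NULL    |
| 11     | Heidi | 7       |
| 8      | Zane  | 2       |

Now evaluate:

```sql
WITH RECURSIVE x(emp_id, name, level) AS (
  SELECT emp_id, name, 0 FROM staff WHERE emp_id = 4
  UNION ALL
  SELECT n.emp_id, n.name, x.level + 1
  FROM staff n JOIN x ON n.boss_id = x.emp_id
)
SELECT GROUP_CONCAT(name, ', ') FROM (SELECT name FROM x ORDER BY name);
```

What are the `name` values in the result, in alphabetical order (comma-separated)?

Eve, Frank, Karl, Nina, Xena

Base: emp_id=4 (Eve) at level 0.
Iteration 1: rows with boss_id in {4} -> Karl (id 5, level 1), Frank (id 6, level 1), Xena (id 10, level 1).
Iteration 2: rows with boss_id in {5,6,10} -> Nina (id 13, level 2).
Iteration 3: no rows with boss_id in {13}; recursion stops.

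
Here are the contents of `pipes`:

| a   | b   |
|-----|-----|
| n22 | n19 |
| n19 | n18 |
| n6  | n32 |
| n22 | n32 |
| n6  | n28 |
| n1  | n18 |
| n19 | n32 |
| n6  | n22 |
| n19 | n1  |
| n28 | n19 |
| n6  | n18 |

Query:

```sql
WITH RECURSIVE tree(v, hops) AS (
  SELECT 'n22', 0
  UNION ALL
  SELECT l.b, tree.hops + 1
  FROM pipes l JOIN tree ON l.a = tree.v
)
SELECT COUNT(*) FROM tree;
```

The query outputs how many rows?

Base: (n22, hops=0).
Iteration 1: edges from {n22} -> (n19, hops=1), (n32, hops=1).
Iteration 2: edges from {n19,n32} -> (n1, hops=2), (n18, hops=2), (n32, hops=2).
Iteration 3: edges from {n1,n18,n32} -> (n18, hops=3).
Iteration 4: no outgoing edges from {n18}; recursion stops.
Total rows emitted: 7.

7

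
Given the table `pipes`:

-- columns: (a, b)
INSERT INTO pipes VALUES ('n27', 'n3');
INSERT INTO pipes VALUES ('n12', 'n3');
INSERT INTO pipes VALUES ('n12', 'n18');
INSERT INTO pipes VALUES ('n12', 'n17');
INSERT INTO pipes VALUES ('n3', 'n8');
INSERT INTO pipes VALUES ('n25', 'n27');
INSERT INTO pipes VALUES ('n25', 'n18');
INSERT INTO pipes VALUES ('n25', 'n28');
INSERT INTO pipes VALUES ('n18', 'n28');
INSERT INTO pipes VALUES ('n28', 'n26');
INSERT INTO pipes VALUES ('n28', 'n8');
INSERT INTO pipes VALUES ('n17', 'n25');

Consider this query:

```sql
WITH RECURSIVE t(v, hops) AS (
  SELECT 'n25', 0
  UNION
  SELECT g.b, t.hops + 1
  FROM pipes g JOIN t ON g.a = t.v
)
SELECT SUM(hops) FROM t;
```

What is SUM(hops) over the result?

Base: (n25, hops=0).
Iteration 1: edges from {n25} -> (n18, hops=1), (n27, hops=1), (n28, hops=1).
Iteration 2: edges from {n18,n27,n28} -> (n26, hops=2), (n28, hops=2), (n3, hops=2), (n8, hops=2).
Iteration 3: edges from {n26,n28,n3,n8} -> (n26, hops=3), (n8, hops=3). [UNION drops 1 duplicate row(s)]
Iteration 4: no outgoing edges from {n26,n8}; recursion stops.
SUM(hops) = 0 + 1 + 1 + 1 + 2 + 2 + 2 + 2 + 3 + 3 = 17.

17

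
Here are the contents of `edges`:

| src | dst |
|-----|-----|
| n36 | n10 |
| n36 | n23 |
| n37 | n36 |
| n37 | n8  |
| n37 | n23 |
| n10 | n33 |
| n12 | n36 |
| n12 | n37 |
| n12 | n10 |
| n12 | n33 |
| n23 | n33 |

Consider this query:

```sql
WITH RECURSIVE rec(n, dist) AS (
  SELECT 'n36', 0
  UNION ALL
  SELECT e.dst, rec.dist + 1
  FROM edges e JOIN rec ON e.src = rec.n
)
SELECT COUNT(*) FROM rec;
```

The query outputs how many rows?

Base: (n36, dist=0).
Iteration 1: edges from {n36} -> (n10, dist=1), (n23, dist=1).
Iteration 2: edges from {n10,n23} -> (n33, dist=2) x2. [UNION ALL keeps all 2 new rows, including repeats]
Iteration 3: no outgoing edges from {n33}; recursion stops.
Total rows emitted: 5.

5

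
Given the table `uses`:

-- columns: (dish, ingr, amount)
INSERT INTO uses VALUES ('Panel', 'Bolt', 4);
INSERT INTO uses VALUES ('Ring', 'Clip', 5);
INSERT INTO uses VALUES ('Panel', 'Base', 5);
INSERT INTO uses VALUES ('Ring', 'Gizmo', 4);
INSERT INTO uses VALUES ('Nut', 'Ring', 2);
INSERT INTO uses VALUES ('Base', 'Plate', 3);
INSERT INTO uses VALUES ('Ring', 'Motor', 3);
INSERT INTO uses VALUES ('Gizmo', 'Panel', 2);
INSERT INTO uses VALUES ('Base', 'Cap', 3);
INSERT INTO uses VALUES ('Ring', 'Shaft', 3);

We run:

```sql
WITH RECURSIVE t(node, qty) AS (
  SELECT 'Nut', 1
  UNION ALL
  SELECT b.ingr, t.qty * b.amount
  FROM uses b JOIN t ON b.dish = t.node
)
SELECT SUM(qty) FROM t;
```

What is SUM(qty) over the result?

Base: (Nut, qty=1).
Iteration 1: components of {Nut} -> Ring = 1*2 = 2.
Iteration 2: components of {Ring} -> Clip = 2*5 = 10, Gizmo = 2*4 = 8, Motor = 2*3 = 6, Shaft = 2*3 = 6.
Iteration 3: components of {Clip,Gizmo,Motor,Shaft} -> Panel = 8*2 = 16.
Iteration 4: components of {Panel} -> Base = 16*5 = 80, Bolt = 16*4 = 64.
Iteration 5: components of {Base,Bolt} -> Cap = 80*3 = 240, Plate = 80*3 = 240.
Iteration 6: no further components; recursion stops.
SUM(qty) = 1 + 2 + 8 + 6 + 6 + 10 + 16 + 80 + 64 + 240 + 240 = 673.

673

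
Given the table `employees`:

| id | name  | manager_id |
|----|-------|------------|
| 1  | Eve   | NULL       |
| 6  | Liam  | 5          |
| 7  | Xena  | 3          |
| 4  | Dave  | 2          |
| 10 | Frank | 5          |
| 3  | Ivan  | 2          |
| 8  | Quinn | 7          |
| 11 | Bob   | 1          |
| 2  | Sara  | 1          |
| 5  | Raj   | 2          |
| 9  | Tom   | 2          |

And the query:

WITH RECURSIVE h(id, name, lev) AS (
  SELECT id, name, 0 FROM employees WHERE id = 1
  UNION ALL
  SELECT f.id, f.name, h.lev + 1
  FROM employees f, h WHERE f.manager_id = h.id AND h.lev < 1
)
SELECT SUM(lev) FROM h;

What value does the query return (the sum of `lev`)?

Base: id=1 (Eve) at lev 0.
Iteration 1: rows with manager_id in {1} -> Sara (id 2, lev 1), Bob (id 11, lev 1).
Iteration 2: lev < 1 fails for all current rows; recursion stops.
SUM(lev) = 0 + 1 + 1 = 2.

2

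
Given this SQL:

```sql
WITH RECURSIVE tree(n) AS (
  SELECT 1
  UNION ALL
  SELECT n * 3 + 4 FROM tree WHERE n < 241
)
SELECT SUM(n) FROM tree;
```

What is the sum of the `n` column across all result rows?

353

Base: n=1.
Iteration 1: 1 < 241 holds -> n = 1 * 3 + 4 = 7.
Iteration 2: 7 < 241 holds -> n = 7 * 3 + 4 = 25.
Iteration 3: 25 < 241 holds -> n = 25 * 3 + 4 = 79.
Iteration 4: 79 < 241 holds -> n = 79 * 3 + 4 = 241.
Iteration 5: 241 < 241 fails; recursion stops.
SUM(n) = 1 + 7 + 25 + 79 + 241 = 353.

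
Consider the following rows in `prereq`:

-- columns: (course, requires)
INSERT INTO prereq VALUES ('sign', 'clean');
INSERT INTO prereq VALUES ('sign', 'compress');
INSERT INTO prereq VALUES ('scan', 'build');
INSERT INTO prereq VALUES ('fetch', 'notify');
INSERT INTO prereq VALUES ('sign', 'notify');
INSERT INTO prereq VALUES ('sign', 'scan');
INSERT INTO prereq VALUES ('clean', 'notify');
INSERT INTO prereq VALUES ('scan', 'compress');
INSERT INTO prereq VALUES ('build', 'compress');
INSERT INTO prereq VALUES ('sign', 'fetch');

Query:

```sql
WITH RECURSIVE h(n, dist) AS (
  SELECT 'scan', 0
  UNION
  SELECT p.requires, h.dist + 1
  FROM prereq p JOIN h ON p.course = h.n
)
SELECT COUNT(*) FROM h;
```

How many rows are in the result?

Base: (scan, dist=0).
Iteration 1: edges from {scan} -> (build, dist=1), (compress, dist=1).
Iteration 2: edges from {build,compress} -> (compress, dist=2).
Iteration 3: no outgoing edges from {compress}; recursion stops.
Total rows emitted: 4.

4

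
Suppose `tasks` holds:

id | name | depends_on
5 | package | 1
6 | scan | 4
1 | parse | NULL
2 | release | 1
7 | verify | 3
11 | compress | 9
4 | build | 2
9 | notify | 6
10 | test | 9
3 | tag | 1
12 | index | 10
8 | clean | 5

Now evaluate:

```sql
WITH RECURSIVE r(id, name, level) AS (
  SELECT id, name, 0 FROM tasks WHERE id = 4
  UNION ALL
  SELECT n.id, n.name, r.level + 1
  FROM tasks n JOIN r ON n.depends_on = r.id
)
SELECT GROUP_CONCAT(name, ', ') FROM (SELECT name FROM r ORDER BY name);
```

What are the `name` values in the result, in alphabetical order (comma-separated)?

Base: id=4 (build) at level 0.
Iteration 1: rows with depends_on in {4} -> scan (id 6, level 1).
Iteration 2: rows with depends_on in {6} -> notify (id 9, level 2).
Iteration 3: rows with depends_on in {9} -> test (id 10, level 3), compress (id 11, level 3).
Iteration 4: rows with depends_on in {10,11} -> index (id 12, level 4).
Iteration 5: no rows with depends_on in {12}; recursion stops.

build, compress, index, notify, scan, test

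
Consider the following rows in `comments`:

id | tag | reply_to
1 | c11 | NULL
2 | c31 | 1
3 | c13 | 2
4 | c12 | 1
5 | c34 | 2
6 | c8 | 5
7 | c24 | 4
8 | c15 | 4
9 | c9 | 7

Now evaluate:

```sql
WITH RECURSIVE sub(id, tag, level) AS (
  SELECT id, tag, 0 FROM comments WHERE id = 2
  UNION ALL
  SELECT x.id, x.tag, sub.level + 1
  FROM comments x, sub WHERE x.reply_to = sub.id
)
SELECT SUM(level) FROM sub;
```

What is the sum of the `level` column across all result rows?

4

Base: id=2 (c31) at level 0.
Iteration 1: rows with reply_to in {2} -> c13 (id 3, level 1), c34 (id 5, level 1).
Iteration 2: rows with reply_to in {3,5} -> c8 (id 6, level 2).
Iteration 3: no rows with reply_to in {6}; recursion stops.
SUM(level) = 0 + 1 + 1 + 2 = 4.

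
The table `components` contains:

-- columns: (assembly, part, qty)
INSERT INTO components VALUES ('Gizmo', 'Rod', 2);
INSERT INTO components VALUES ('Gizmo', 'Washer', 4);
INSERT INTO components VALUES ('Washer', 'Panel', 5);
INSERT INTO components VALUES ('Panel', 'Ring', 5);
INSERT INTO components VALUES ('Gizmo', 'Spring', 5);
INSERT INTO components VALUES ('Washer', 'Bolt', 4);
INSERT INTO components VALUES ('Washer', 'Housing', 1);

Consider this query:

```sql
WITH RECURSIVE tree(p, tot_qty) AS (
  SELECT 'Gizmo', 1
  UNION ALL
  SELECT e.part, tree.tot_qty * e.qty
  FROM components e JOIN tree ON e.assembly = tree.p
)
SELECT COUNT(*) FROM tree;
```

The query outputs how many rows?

8

Base: (Gizmo, tot_qty=1).
Iteration 1: components of {Gizmo} -> Rod = 1*2 = 2, Spring = 1*5 = 5, Washer = 1*4 = 4.
Iteration 2: components of {Rod,Spring,Washer} -> Bolt = 4*4 = 16, Housing = 4*1 = 4, Panel = 4*5 = 20.
Iteration 3: components of {Bolt,Housing,Panel} -> Ring = 20*5 = 100.
Iteration 4: no further components; recursion stops.
Total rows emitted: 8.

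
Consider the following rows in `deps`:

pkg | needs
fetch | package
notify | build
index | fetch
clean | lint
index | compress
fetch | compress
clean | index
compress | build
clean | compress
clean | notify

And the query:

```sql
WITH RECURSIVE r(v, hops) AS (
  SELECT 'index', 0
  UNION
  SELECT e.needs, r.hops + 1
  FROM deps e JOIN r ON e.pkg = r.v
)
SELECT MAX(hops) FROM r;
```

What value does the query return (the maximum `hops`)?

Base: (index, hops=0).
Iteration 1: edges from {index} -> (compress, hops=1), (fetch, hops=1).
Iteration 2: edges from {compress,fetch} -> (build, hops=2), (compress, hops=2), (package, hops=2).
Iteration 3: edges from {build,compress,package} -> (build, hops=3).
Iteration 4: no outgoing edges from {build}; recursion stops.
hops values: 0, 1, 1, 2, 2, 2, 3; the maximum is 3.

3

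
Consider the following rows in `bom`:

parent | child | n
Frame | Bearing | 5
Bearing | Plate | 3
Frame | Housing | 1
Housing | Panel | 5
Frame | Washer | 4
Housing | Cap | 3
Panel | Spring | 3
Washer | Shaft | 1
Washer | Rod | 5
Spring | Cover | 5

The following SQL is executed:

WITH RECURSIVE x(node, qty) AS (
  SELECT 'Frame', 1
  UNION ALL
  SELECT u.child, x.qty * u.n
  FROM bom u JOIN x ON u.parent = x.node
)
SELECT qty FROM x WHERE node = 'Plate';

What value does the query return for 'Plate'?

Base: (Frame, qty=1).
Iteration 1: components of {Frame} -> Bearing = 1*5 = 5, Housing = 1*1 = 1, Washer = 1*4 = 4.
Iteration 2: components of {Bearing,Housing,Washer} -> Cap = 1*3 = 3, Panel = 1*5 = 5, Plate = 5*3 = 15, Rod = 4*5 = 20, Shaft = 4*1 = 4.
Iteration 3: components of {Cap,Panel,Plate,Rod,Shaft} -> Spring = 5*3 = 15.
Iteration 4: components of {Spring} -> Cover = 15*5 = 75.
Iteration 5: no further components; recursion stops.

15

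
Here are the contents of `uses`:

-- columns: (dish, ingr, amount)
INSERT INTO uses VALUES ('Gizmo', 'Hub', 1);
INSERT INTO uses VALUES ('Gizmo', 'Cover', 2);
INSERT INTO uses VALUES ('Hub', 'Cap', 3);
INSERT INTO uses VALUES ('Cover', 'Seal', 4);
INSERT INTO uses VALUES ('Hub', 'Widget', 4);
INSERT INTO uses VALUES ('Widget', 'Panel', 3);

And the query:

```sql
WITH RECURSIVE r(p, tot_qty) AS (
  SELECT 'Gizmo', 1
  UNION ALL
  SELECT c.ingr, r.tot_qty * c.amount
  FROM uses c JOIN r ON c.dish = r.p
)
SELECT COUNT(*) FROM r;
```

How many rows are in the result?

Base: (Gizmo, tot_qty=1).
Iteration 1: components of {Gizmo} -> Cover = 1*2 = 2, Hub = 1*1 = 1.
Iteration 2: components of {Cover,Hub} -> Cap = 1*3 = 3, Seal = 2*4 = 8, Widget = 1*4 = 4.
Iteration 3: components of {Cap,Seal,Widget} -> Panel = 4*3 = 12.
Iteration 4: no further components; recursion stops.
Total rows emitted: 7.

7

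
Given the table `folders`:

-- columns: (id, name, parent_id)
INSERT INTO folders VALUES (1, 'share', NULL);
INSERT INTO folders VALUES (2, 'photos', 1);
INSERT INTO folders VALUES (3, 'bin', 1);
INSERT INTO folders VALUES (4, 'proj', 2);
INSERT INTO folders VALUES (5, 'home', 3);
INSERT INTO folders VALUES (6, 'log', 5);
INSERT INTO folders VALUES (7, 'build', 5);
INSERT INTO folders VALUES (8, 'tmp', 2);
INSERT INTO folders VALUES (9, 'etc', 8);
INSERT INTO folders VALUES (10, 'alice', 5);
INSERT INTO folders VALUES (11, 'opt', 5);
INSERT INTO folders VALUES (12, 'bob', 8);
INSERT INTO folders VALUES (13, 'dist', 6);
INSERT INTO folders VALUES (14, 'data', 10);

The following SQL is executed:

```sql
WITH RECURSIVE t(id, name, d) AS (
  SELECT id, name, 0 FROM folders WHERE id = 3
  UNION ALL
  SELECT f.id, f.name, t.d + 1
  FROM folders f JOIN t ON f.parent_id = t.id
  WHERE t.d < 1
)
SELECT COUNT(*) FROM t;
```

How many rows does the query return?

2

Base: id=3 (bin) at d 0.
Iteration 1: rows with parent_id in {3} -> home (id 5, d 1).
Iteration 2: d < 1 fails for all current rows; recursion stops.
Total rows emitted: 2.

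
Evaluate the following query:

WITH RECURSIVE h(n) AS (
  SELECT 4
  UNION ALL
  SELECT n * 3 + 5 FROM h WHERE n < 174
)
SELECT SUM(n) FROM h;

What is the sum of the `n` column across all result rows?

Base: n=4.
Iteration 1: 4 < 174 holds -> n = 4 * 3 + 5 = 17.
Iteration 2: 17 < 174 holds -> n = 17 * 3 + 5 = 56.
Iteration 3: 56 < 174 holds -> n = 56 * 3 + 5 = 173.
Iteration 4: 173 < 174 holds -> n = 173 * 3 + 5 = 524.
Iteration 5: 524 < 174 fails; recursion stops.
SUM(n) = 4 + 17 + 56 + 173 + 524 = 774.

774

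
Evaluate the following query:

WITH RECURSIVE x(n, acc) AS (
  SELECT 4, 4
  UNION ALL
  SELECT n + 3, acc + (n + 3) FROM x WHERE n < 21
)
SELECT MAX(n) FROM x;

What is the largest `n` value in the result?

Base: n=4, acc=4.
Iteration 1: 4 < 21 holds -> n = 4 + 3 = 7, acc = 4 + 7 = 11.
Iteration 2: 7 < 21 holds -> n = 7 + 3 = 10, acc = 11 + 10 = 21.
Iteration 3: 10 < 21 holds -> n = 10 + 3 = 13, acc = 21 + 13 = 34.
Iteration 4: 13 < 21 holds -> n = 13 + 3 = 16, acc = 34 + 16 = 50.
Iteration 5: 16 < 21 holds -> n = 16 + 3 = 19, acc = 50 + 19 = 69.
Iteration 6: 19 < 21 holds -> n = 19 + 3 = 22, acc = 69 + 22 = 91.
Iteration 7: 22 < 21 fails; recursion stops.
n values: 4, 7, 10, 13, 16, 19, 22; the maximum is 22.

22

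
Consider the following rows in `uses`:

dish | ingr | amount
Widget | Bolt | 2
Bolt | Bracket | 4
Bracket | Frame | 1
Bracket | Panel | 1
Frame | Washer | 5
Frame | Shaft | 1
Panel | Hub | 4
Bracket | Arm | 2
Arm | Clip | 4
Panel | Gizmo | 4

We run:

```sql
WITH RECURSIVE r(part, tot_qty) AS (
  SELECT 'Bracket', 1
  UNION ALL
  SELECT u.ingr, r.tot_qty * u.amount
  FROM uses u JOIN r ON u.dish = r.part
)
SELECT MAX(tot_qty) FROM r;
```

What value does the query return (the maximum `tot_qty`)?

Base: (Bracket, tot_qty=1).
Iteration 1: components of {Bracket} -> Arm = 1*2 = 2, Frame = 1*1 = 1, Panel = 1*1 = 1.
Iteration 2: components of {Arm,Frame,Panel} -> Clip = 2*4 = 8, Gizmo = 1*4 = 4, Hub = 1*4 = 4, Shaft = 1*1 = 1, Washer = 1*5 = 5.
Iteration 3: no further components; recursion stops.
tot_qty values: 1, 1, 1, 2, 5, 1, 4, 4, 8; the maximum is 8.

8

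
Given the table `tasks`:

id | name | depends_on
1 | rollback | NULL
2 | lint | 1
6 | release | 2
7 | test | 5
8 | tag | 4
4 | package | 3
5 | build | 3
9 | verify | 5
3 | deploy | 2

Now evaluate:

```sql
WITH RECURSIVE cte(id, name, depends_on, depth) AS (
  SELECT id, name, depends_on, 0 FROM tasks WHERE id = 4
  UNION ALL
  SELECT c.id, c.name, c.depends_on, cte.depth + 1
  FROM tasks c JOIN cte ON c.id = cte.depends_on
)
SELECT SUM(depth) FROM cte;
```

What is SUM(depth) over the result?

Base: id=4 (package), depends_on=3, depth 0.
Iteration 1: join on id=3 -> deploy (id 3, depends_on=2, depth 1).
Iteration 2: join on id=2 -> lint (id 2, depends_on=1, depth 2).
Iteration 3: join on id=1 -> rollback (id 1, depends_on=NULL, depth 3).
Iteration 4: depends_on is NULL; no match; recursion stops.
SUM(depth) = 0 + 1 + 2 + 3 = 6.

6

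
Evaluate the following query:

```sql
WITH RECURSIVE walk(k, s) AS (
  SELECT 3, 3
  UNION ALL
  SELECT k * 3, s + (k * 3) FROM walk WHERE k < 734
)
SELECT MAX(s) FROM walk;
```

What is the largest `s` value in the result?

3279

Base: k=3, s=3.
Iteration 1: 3 < 734 holds -> k = 3 * 3 = 9, s = 3 + 9 = 12.
Iteration 2: 9 < 734 holds -> k = 9 * 3 = 27, s = 12 + 27 = 39.
Iteration 3: 27 < 734 holds -> k = 27 * 3 = 81, s = 39 + 81 = 120.
Iteration 4: 81 < 734 holds -> k = 81 * 3 = 243, s = 120 + 243 = 363.
Iteration 5: 243 < 734 holds -> k = 243 * 3 = 729, s = 363 + 729 = 1092.
Iteration 6: 729 < 734 holds -> k = 729 * 3 = 2187, s = 1092 + 2187 = 3279.
Iteration 7: 2187 < 734 fails; recursion stops.
s values: 3, 12, 39, 120, 363, 1092, 3279; the maximum is 3279.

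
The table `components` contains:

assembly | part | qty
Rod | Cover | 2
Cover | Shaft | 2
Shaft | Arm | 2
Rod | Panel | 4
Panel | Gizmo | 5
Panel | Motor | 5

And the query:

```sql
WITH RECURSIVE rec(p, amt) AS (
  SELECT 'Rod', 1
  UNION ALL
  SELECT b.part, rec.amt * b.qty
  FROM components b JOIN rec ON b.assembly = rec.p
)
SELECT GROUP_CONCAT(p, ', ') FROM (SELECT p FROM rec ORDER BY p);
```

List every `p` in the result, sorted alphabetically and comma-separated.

Arm, Cover, Gizmo, Motor, Panel, Rod, Shaft

Base: (Rod, amt=1).
Iteration 1: components of {Rod} -> Cover = 1*2 = 2, Panel = 1*4 = 4.
Iteration 2: components of {Cover,Panel} -> Gizmo = 4*5 = 20, Motor = 4*5 = 20, Shaft = 2*2 = 4.
Iteration 3: components of {Gizmo,Motor,Shaft} -> Arm = 4*2 = 8.
Iteration 4: no further components; recursion stops.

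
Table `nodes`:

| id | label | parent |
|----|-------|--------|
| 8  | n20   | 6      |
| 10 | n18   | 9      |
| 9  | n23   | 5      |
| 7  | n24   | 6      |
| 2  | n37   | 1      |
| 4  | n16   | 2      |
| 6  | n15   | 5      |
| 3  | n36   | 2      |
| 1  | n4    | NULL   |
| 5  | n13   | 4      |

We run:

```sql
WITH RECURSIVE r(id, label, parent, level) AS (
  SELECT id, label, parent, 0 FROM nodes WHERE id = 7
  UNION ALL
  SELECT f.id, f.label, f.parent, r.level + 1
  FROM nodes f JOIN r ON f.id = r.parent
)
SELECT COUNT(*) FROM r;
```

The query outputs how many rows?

6

Base: id=7 (n24), parent=6, level 0.
Iteration 1: join on id=6 -> n15 (id 6, parent=5, level 1).
Iteration 2: join on id=5 -> n13 (id 5, parent=4, level 2).
Iteration 3: join on id=4 -> n16 (id 4, parent=2, level 3).
Iteration 4: join on id=2 -> n37 (id 2, parent=1, level 4).
Iteration 5: join on id=1 -> n4 (id 1, parent=NULL, level 5).
Iteration 6: parent is NULL; no match; recursion stops.
Total rows emitted: 6.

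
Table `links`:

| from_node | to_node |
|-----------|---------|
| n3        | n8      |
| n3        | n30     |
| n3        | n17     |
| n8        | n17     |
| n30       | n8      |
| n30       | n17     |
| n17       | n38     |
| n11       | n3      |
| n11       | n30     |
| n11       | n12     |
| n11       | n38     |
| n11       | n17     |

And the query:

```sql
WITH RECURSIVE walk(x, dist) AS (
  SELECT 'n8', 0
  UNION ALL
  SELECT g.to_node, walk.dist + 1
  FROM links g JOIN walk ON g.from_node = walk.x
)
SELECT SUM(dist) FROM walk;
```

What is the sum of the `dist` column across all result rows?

Base: (n8, dist=0).
Iteration 1: edges from {n8} -> (n17, dist=1).
Iteration 2: edges from {n17} -> (n38, dist=2).
Iteration 3: no outgoing edges from {n38}; recursion stops.
SUM(dist) = 0 + 1 + 2 = 3.

3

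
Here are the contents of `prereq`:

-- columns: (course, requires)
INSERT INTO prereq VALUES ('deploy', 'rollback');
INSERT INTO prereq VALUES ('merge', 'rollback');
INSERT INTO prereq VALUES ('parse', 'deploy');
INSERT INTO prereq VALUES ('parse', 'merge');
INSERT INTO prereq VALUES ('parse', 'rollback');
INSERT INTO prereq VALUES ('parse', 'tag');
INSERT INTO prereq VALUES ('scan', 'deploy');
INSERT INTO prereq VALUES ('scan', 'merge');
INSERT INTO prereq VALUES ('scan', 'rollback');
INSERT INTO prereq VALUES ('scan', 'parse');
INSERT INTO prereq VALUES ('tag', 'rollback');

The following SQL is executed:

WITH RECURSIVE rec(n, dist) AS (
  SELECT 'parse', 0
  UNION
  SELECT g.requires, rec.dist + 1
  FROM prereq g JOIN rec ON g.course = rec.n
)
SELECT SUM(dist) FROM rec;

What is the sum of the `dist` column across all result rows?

6

Base: (parse, dist=0).
Iteration 1: edges from {parse} -> (deploy, dist=1), (merge, dist=1), (rollback, dist=1), (tag, dist=1).
Iteration 2: edges from {deploy,merge,rollback,tag} -> (rollback, dist=2). [UNION drops 2 duplicate row(s)]
Iteration 3: no outgoing edges from {rollback}; recursion stops.
SUM(dist) = 0 + 1 + 1 + 1 + 1 + 2 = 6.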